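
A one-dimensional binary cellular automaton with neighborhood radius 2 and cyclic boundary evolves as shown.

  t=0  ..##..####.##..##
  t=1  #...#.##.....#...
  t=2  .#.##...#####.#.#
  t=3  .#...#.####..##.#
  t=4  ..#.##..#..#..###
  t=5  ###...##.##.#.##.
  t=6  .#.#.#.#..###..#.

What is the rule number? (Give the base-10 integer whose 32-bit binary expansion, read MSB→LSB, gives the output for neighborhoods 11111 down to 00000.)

  [31] ##### => #  t=2,i=10
  [30] ####. => .  t=0,i=8
  [29] ###.# => .  t=0,i=9
  [28] ###.. => .  t=3,i=10
  [27] ##.## => .  t=0,i=10
  [26] ##.#. => #  t=2,i=13
  [25] ##..# => #  t=0,i=0
  [24] ##... => #  t=1,i=8
  [23] #.### => .  t=3,i=7
  [22] #.##. => .  t=0,i=11
  [21] #.#.# => #  t=2,i=1
  [20] #.#.. => .  t=3,i=1
  [19] #..## => .  t=0,i=1
  [18] #..#. => #  t=4,i=1
  [17] #...# => .  t=1,i=2
  [16] #.... => #  t=1,i=9
  [15] .#### => #  t=0,i=7
  [14] .###. => #  t=4,i=15
  [13] .##.# => #  t=3,i=14
  [12] .##.. => .  t=0,i=3
  [11] .#.## => .  t=1,i=5
  [10] .#.#. => .  t=2,i=0
  [9] .#..# => #  t=4,i=9
  [8] .#... => #  t=1,i=1
  [7] ..### => #  t=0,i=6
  [6] ..##. => .  t=0,i=2
  [5] ..#.# => #  t=1,i=4
  [4] ..#.. => .  t=1,i=0
  [3] ...## => #  t=2,i=7
  [2] ...#. => #  t=1,i=3
  [1] ....# => #  t=1,i=11
  [0] ..... => #  t=1,i=10
  bits 10000111001001011110001110101111 = 2267407279

2267407279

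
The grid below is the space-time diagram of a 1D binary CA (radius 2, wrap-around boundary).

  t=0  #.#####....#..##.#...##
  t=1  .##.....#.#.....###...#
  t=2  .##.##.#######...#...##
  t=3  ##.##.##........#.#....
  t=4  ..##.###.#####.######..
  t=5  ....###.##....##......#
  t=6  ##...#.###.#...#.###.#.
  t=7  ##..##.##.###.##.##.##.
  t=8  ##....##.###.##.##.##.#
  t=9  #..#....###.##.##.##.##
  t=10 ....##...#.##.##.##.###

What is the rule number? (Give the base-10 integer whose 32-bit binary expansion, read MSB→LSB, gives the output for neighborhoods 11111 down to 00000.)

217142565

  nb #####: next=.  (t=0,i=4, bit31=0)
  nb ####.: next=.  (t=0,i=5, bit30=0)
  nb ###.#: next=.  (t=0,i=0, bit29=0)
  nb ###..: next=.  (t=0,i=6, bit28=0)
  nb ##.##: next=#  (t=0,i=1, bit27=1)
  nb ##.#.: next=#  (t=0,i=16, bit26=1)
  nb ##..#: next=.  (t=7,i=2, bit25=0)
  nb ##...: next=.  (t=0,i=7, bit24=0)
  nb #.###: next=#  (t=0,i=2, bit23=1)
  nb #.##.: next=#  (t=1,i=1, bit22=1)
  nb #.#.#: next=#  (t=6,i=21, bit21=1)
  nb #.#..: next=#  (t=0,i=17, bit20=1)
  nb #..##: next=.  (t=0,i=13, bit19=0)
  nb #..#.: next=.  (t=9,i=2, bit18=0)
  nb #...#: next=.  (t=0,i=19, bit17=0)
  nb #....: next=#  (t=0,i=8, bit16=1)
  nb .####: next=.  (t=0,i=3, bit15=0)
  nb .###.: next=#  (t=0,i=22, bit14=1)
  nb .##.#: next=.  (t=0,i=15, bit13=0)
  nb .##..: next=#  (t=1,i=2, bit12=1)
  nb .#.##: next=.  (t=1,i=0, bit11=0)
  nb .#.#.: next=#  (t=1,i=9, bit10=1)
  nb .#..#: next=.  (t=0,i=12, bit9=0)
  nb .#...: next=#  (t=0,i=18, bit8=1)
  nb ..###: next=.  (t=0,i=21, bit7=0)
  nb ..##.: next=.  (t=0,i=14, bit6=0)
  nb ..#.#: next=#  (t=1,i=8, bit5=1)
  nb ..#..: next=.  (t=0,i=11, bit4=0)
  nb ...##: next=.  (t=0,i=20, bit3=0)
  nb ...#.: next=#  (t=0,i=10, bit2=1)
  nb ....#: next=.  (t=0,i=9, bit1=0)
  nb .....: next=#  (t=1,i=5, bit0=1)
  bits 00001100111100010101010100100101 = 217142565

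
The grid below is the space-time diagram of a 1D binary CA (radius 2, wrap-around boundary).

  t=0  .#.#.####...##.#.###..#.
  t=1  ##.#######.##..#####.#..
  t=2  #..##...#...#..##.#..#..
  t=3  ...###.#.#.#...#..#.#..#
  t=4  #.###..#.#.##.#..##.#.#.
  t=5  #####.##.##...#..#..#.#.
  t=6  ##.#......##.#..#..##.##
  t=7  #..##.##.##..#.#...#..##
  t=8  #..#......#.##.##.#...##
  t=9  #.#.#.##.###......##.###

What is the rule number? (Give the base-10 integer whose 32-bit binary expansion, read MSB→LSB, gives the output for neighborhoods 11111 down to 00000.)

  #####|.  b31=0 t=1,i=5
  ####.|#  b30=1 t=0,i=7
  ###.#|.  b29=0 t=1,i=9
  ###..|#  b28=1 t=0,i=8
  ##.##|.  b27=0 t=1,i=2
  ##.#.|.  b26=0 t=0,i=14
  ##..#|.  b25=0 t=0,i=20
  ##...|#  b24=1 t=0,i=9
  #.###|#  b23=1 t=0,i=5
  #.##.|.  b22=0 t=1,i=11
  #.#.#|#  b21=1 t=0,i=3
  #.#..|#  b20=1 t=1,i=21
  #..##|.  b19=0 t=1,i=14
  #..#.|#  b18=1 t=0,i=0
  #...#|.  b17=0 t=0,i=10
  #....|.  b16=0 t=6,i=5
  .####|#  b15=1 t=0,i=6
  .###.|#  b14=1 t=0,i=18
  .##.#|.  b13=0 t=0,i=13
  .##..|#  b12=1 t=1,i=12
  .#.##|#  b11=1 t=0,i=4
  .#.#.|.  b10=0 t=0,i=2
  .#..#|.  b9=0 t=0,i=23
  .#...|#  b8=1 t=2,i=9
  ..###|#  b7=1 t=1,i=15
  ..##.|#  b6=1 t=0,i=12
  ..#.#|#  b5=1 t=0,i=1
  ..#..|.  b4=0 t=0,i=22
  ...##|#  b3=1 t=0,i=11
  ...#.|#  b2=1 t=2,i=7
  ....#|.  b1=0 t=6,i=8
  .....|#  b0=1 t=6,i=6
  bits 01010001101101001101100111101101 = 1370806765

1370806765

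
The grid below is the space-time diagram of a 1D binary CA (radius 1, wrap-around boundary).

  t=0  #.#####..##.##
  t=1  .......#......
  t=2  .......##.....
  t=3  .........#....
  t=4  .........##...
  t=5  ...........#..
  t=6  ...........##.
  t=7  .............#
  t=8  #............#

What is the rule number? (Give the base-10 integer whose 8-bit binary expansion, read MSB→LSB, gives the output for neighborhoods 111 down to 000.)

  ### -> .   bit 7 = 0  t=0,i=3
  ##. -> .   bit 6 = 0  t=0,i=0
  #.# -> .   bit 5 = 0  t=0,i=1
  #.. -> #   bit 4 = 1  t=0,i=7
  .## -> .   bit 3 = 0  t=0,i=2
  .#. -> #   bit 2 = 1  t=1,i=7
  ..# -> .   bit 1 = 0  t=0,i=8
  ... -> .   bit 0 = 0  t=1,i=0
  bits 00010100 = 20

20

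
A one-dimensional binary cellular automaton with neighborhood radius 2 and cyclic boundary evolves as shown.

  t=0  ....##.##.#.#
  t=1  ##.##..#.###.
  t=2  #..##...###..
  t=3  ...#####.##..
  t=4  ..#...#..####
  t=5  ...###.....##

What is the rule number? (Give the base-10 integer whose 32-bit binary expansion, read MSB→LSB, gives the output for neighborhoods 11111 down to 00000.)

  nb #####: next=.  (t=3,i=5, bit31=0)
  nb ####.: next=#  (t=3,i=6, bit30=1)
  nb ###.#: next=.  (t=1,i=11, bit29=0)
  nb ###..: next=#  (t=2,i=10, bit28=1)
  nb ##.##: next=.  (t=0,i=6, bit27=0)
  nb ##.#.: next=#  (t=0,i=9, bit26=1)
  nb ##..#: next=.  (t=1,i=5, bit25=0)
  nb ##...: next=#  (t=2,i=5, bit24=1)
  nb #.###: next=#  (t=1,i=9, bit23=1)
  nb #.##.: next=#  (t=0,i=7, bit22=1)
  nb #.#.#: next=#  (t=0,i=10, bit21=1)
  nb #.#..: next=.  (t=0,i=12, bit20=0)
  nb #..##: next=.  (t=2,i=2, bit19=0)
  nb #..#.: next=.  (t=1,i=6, bit18=0)
  nb #...#: next=#  (t=2,i=6, bit17=1)
  nb #....: next=#  (t=0,i=1, bit16=1)
  nb .####: next=.  (t=3,i=4, bit15=0)
  nb .###.: next=#  (t=1,i=10, bit14=1)
  nb .##.#: next=.  (t=0,i=5, bit13=0)
  nb .##..: next=#  (t=1,i=4, bit12=1)
  nb .#.##: next=#  (t=1,i=8, bit11=1)
  nb .#.#.: next=#  (t=0,i=11, bit10=1)
  nb .#..#: next=.  (t=2,i=1, bit9=0)
  nb .#...: next=#  (t=0,i=0, bit8=1)
  nb ..###: next=.  (t=2,i=8, bit7=0)
  nb ..##.: next=#  (t=0,i=4, bit6=1)
  nb ..#.#: next=.  (t=1,i=7, bit5=0)
  nb ..#..: next=.  (t=2,i=0, bit4=0)
  nb ...##: next=#  (t=0,i=3, bit3=1)
  nb ...#.: next=#  (t=4,i=5, bit2=1)
  nb ....#: next=.  (t=0,i=2, bit1=0)
  nb .....: next=.  (t=3,i=0, bit0=0)
  bits 01010101111000110101110101001100 = 1440963916

1440963916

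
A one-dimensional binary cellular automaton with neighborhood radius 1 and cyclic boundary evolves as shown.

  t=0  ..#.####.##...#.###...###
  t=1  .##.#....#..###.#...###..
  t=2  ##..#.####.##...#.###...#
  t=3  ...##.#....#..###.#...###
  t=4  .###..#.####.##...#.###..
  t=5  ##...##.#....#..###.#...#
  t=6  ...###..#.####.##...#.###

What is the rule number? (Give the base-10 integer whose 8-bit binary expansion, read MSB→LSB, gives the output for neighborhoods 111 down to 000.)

15

  ### -> .   bit 7 = 0  t=0,i=5
  ##. -> .   bit 6 = 0  t=0,i=7
  #.# -> .   bit 5 = 0  t=0,i=3
  #.. -> .   bit 4 = 0  t=0,i=0
  .## -> #   bit 3 = 1  t=0,i=4
  .#. -> #   bit 2 = 1  t=0,i=2
  ..# -> #   bit 1 = 1  t=0,i=1
  ... -> #   bit 0 = 1  t=0,i=12
  bits 00001111 = 15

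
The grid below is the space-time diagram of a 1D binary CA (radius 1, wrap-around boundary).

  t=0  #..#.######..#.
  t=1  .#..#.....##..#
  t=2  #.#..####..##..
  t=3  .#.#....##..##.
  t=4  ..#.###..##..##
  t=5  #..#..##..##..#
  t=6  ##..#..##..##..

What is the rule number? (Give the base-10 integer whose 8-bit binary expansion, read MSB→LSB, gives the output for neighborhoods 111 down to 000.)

  ###|.  b7=0 t=0,i=6
  ##.|#  b6=1 t=0,i=10
  #.#|#  b5=1 t=0,i=4
  #..|#  b4=1 t=0,i=1
  .##|.  b3=0 t=0,i=5
  .#.|.  b2=0 t=0,i=0
  ..#|.  b1=0 t=0,i=2
  ...|#  b0=1 t=1,i=6
  bits 01110001 = 113

113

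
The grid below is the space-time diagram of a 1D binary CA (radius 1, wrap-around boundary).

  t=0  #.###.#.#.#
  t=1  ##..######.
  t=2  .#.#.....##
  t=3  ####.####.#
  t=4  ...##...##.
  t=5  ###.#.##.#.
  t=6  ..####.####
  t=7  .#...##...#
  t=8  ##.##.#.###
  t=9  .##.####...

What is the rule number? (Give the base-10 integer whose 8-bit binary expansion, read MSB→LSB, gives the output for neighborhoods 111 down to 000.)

103

  [7] ### => .  t=0,i=3
  [6] ##. => #  t=0,i=0
  [5] #.# => #  t=0,i=1
  [4] #.. => .  t=1,i=2
  [3] .## => .  t=0,i=2
  [2] .#. => #  t=0,i=6
  [1] ..# => #  t=1,i=3
  [0] ... => #  t=2,i=5
  bits 01100111 = 103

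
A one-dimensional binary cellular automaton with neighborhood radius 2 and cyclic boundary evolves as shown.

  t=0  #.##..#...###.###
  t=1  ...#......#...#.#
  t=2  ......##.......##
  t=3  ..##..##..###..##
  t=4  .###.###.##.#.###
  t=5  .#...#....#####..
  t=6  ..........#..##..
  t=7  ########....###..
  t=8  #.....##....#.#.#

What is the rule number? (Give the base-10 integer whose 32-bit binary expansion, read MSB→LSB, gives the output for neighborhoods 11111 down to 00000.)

  #####|.  b31=0 t=5,i=12
  ####.|#  b30=1 t=0,i=16
  ###.#|.  b29=0 t=0,i=0
  ###..|#  b28=1 t=3,i=12
  ##.##|.  b27=0 t=0,i=1
  ##.#.|#  b26=1 t=4,i=11
  ##..#|.  b25=0 t=0,i=4
  ##...|.  b24=0 t=2,i=0
  #.###|#  b23=1 t=0,i=14
  #.##.|.  b22=0 t=0,i=2
  #.#.#|#  b21=1 t=4,i=12
  #.#..|#  b20=1 t=1,i=16
  #..##|#  b19=1 t=3,i=1
  #..#.|.  b18=0 t=0,i=5
  #...#|.  b17=0 t=0,i=8
  #....|.  b16=0 t=1,i=5
  .####|.  b15=0 t=0,i=15
  .###.|.  b14=0 t=0,i=11
  .##.#|#  b13=1 t=4,i=10
  .##..|#  b12=1 t=0,i=3
  .#.##|#  b11=1 t=4,i=13
  .#.#.|#  b10=1 t=1,i=15
  .#..#|.  b9=0 t=6,i=11
  .#...|.  b8=0 t=0,i=7
  ..###|#  b7=1 t=0,i=10
  ..##.|#  b6=1 t=2,i=6
  ..#.#|.  b5=0 t=1,i=14
  ..#..|.  b4=0 t=0,i=6
  ...##|.  b3=0 t=0,i=9
  ...#.|.  b2=0 t=1,i=2
  ....#|.  b1=0 t=1,i=8
  .....|#  b0=1 t=1,i=6
  bits 01010100101110000011110011000001 = 1421360321

1421360321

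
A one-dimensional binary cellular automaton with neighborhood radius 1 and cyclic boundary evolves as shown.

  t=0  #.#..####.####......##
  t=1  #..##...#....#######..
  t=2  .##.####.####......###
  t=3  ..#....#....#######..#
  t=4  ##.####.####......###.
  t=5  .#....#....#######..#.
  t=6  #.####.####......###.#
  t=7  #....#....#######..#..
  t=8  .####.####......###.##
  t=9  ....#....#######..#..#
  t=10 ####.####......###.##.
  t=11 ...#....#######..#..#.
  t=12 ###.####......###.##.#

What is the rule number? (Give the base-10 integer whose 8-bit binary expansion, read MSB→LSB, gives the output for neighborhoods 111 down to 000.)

83

  ###|.  b7=0 t=0,i=6
  ##.|#  b6=1 t=0,i=0
  #.#|.  b5=0 t=0,i=1
  #..|#  b4=1 t=0,i=3
  .##|.  b3=0 t=0,i=5
  .#.|.  b2=0 t=0,i=2
  ..#|#  b1=1 t=0,i=4
  ...|#  b0=1 t=0,i=15
  bits 01010011 = 83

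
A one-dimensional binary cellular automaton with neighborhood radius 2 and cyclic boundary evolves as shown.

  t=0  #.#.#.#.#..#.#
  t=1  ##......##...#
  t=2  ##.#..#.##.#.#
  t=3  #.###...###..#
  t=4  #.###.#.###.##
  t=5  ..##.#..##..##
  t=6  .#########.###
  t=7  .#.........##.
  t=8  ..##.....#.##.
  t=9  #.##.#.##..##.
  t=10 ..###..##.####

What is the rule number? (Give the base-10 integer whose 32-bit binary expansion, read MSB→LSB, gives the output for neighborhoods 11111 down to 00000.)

  #####|.  b31=0 t=6,i=3
  ####.|.  b30=0 t=6,i=8
  ###.#|.  b29=0 t=2,i=1
  ###..|#  b28=1 t=1,i=1
  ##.##|.  b27=0 t=3,i=1
  ##.#.|#  b26=1 t=0,i=1
  ##..#|.  b25=0 t=3,i=11
  ##...|.  b24=0 t=1,i=2
  #.###|#  b23=1 t=2,i=13
  #.##.|#  b22=1 t=0,i=13
  #.#.#|.  b21=0 t=0,i=2
  #.#..|#  b20=1 t=0,i=8
  #..##|#  b19=1 t=3,i=12
  #..#.|.  b18=0 t=0,i=10
  #...#|#  b17=1 t=1,i=11
  #....|#  b16=1 t=1,i=3
  .####|.  b15=0 t=6,i=2
  .###.|#  b14=1 t=1,i=0
  .##.#|#  b13=1 t=0,i=0
  .##..|#  b12=1 t=1,i=9
  .#.##|.  b11=0 t=0,i=12
  .#.#.|.  b10=0 t=0,i=3
  .#..#|#  b9=1 t=0,i=9
  .#...|#  b8=1 t=7,i=2
  ..###|#  b7=1 t=1,i=13
  ..##.|#  b6=1 t=1,i=8
  ..#.#|.  b5=0 t=0,i=11
  ..#..|.  b4=0 t=7,i=1
  ...##|.  b3=0 t=1,i=7
  ...#.|#  b2=1 t=8,i=8
  ....#|#  b1=1 t=1,i=6
  .....|.  b0=0 t=1,i=4
  bits 00010100110110110111001111000110 = 349926342

349926342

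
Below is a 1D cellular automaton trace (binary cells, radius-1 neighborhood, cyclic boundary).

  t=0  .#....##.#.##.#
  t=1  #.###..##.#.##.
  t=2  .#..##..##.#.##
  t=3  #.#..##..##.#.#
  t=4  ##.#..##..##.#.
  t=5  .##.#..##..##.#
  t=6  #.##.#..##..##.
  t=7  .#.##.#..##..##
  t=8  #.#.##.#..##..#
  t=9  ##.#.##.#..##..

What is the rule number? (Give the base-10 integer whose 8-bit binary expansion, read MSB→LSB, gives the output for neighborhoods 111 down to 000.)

113

  ###|.  b7=0 t=1,i=3
  ##.|#  b6=1 t=0,i=7
  #.#|#  b5=1 t=0,i=0
  #..|#  b4=1 t=0,i=2
  .##|.  b3=0 t=0,i=6
  .#.|.  b2=0 t=0,i=1
  ..#|.  b1=0 t=0,i=5
  ...|#  b0=1 t=0,i=3
  bits 01110001 = 113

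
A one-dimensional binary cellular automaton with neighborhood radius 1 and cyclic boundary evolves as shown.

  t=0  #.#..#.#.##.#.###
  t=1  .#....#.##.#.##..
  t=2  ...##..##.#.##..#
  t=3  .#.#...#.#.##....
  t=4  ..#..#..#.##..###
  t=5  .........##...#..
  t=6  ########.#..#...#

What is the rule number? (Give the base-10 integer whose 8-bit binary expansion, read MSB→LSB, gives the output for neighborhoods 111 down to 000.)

41

  ###|.  b7=0 t=0,i=15
  ##.|.  b6=0 t=0,i=0
  #.#|#  b5=1 t=0,i=1
  #..|.  b4=0 t=0,i=3
  .##|#  b3=1 t=0,i=9
  .#.|.  b2=0 t=0,i=2
  ..#|.  b1=0 t=0,i=4
  ...|#  b0=1 t=1,i=3
  bits 00101001 = 41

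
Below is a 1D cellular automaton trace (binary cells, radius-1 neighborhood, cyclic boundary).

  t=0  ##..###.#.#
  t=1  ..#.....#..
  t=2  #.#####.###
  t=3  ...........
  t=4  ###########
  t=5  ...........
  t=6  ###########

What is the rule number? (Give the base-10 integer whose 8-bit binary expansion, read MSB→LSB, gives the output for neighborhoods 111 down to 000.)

21

  nb ###: next=.  (t=0,i=0, bit7=0)
  nb ##.: next=.  (t=0,i=1, bit6=0)
  nb #.#: next=.  (t=0,i=7, bit5=0)
  nb #..: next=#  (t=0,i=2, bit4=1)
  nb .##: next=.  (t=0,i=4, bit3=0)
  nb .#.: next=#  (t=0,i=8, bit2=1)
  nb ..#: next=.  (t=0,i=3, bit1=0)
  nb ...: next=#  (t=1,i=0, bit0=1)
  bits 00010101 = 21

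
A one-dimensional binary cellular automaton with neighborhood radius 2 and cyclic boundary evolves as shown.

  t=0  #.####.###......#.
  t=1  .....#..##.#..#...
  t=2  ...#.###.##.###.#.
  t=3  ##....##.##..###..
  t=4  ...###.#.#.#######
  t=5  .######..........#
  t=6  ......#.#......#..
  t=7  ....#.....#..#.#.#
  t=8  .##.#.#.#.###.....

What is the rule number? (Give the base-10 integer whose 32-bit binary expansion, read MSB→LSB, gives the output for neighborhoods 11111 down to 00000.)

  nb #####: next=.  (t=4,i=13, bit31=0)
  nb ####.: next=.  (t=0,i=4, bit30=0)
  nb ###.#: next=#  (t=0,i=5, bit29=1)
  nb ###..: next=#  (t=0,i=9, bit28=1)
  nb ##.##: next=.  (t=0,i=6, bit27=0)
  nb ##.#.: next=#  (t=1,i=10, bit26=1)
  nb ##..#: next=#  (t=3,i=11, bit25=1)
  nb ##...: next=.  (t=0,i=10, bit24=0)
  nb #.###: next=.  (t=0,i=2, bit23=0)
  nb #.##.: next=#  (t=2,i=9, bit22=1)
  nb #.#.#: next=.  (t=0,i=0, bit21=0)
  nb #.#..: next=.  (t=1,i=11, bit20=0)
  nb #..##: next=#  (t=1,i=7, bit19=1)
  nb #..#.: next=#  (t=1,i=13, bit18=1)
  nb #...#: next=#  (t=4,i=1, bit17=1)
  nb #....: next=#  (t=0,i=11, bit16=1)
  nb .####: next=.  (t=0,i=3, bit15=0)
  nb .###.: next=#  (t=0,i=8, bit14=1)
  nb .##.#: next=#  (t=1,i=9, bit13=1)
  nb .##..: next=.  (t=3,i=1, bit12=0)
  nb .#.##: next=.  (t=0,i=1, bit11=0)
  nb .#.#.: next=.  (t=0,i=17, bit10=0)
  nb .#..#: next=#  (t=1,i=6, bit9=1)
  nb .#...: next=.  (t=1,i=15, bit8=0)
  nb ..###: next=#  (t=3,i=13, bit7=1)
  nb ..##.: next=.  (t=1,i=8, bit6=0)
  nb ..#.#: next=.  (t=0,i=16, bit5=0)
  nb ..#..: next=#  (t=1,i=5, bit4=1)
  nb ...##: next=#  (t=3,i=5, bit3=1)
  nb ...#.: next=.  (t=0,i=15, bit2=0)
  nb ....#: next=#  (t=0,i=14, bit1=1)
  nb .....: next=.  (t=0,i=12, bit0=0)
  bits 00110110010011110110001010011010 = 911172250

911172250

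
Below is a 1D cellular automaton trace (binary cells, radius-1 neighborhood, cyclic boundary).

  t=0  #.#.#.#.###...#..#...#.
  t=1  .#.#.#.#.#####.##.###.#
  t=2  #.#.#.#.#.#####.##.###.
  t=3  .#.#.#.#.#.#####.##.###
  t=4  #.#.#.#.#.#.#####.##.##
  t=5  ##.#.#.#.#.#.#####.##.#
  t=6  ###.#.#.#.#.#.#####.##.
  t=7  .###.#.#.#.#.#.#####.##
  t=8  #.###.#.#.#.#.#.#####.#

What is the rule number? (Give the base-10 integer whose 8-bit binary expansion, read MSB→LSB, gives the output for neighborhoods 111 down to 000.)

  ###|#  b7=1 t=0,i=9
  ##.|#  b6=1 t=0,i=10
  #.#|#  b5=1 t=0,i=1
  #..|#  b4=1 t=0,i=11
  .##|.  b3=0 t=0,i=8
  .#.|.  b2=0 t=0,i=0
  ..#|#  b1=1 t=0,i=13
  ...|#  b0=1 t=0,i=12
  bits 11110011 = 243

243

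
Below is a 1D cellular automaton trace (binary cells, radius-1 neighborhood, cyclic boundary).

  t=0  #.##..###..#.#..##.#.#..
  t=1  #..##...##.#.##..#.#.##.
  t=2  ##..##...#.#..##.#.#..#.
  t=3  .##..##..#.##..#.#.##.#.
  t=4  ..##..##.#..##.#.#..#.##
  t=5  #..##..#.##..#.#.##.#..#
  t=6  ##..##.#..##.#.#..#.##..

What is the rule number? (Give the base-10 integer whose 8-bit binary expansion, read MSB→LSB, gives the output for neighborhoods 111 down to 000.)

  [7] ### => .  t=0,i=7
  [6] ##. => #  t=0,i=3
  [5] #.# => .  t=0,i=1
  [4] #.. => #  t=0,i=4
  [3] .## => .  t=0,i=2
  [2] .#. => #  t=0,i=0
  [1] ..# => .  t=0,i=5
  [0] ... => .  t=1,i=6
  bits 01010100 = 84

84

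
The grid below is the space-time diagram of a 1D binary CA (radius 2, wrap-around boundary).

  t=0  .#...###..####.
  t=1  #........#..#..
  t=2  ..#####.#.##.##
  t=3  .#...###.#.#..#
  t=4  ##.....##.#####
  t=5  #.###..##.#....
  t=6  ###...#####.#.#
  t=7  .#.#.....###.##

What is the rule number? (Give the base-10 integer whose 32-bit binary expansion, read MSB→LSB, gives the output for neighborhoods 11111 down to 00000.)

  ##### -> .   bit 31 = 0  t=2,i=4
  ####. -> #   bit 30 = 1  t=0,i=12
  ###.# -> #   bit 29 = 1  t=2,i=6
  ###.. -> .   bit 28 = 0  t=0,i=7
  ##.## -> .   bit 27 = 0  t=2,i=12
  ##.#. -> #   bit 26 = 1  t=2,i=7
  ##..# -> .   bit 25 = 0  t=0,i=8
  ##... -> #   bit 24 = 1  t=4,i=2
  #.### -> #   bit 23 = 1  t=4,i=10
  #.##. -> .   bit 22 = 0  t=2,i=10
  #.#.# -> .   bit 21 = 0  t=2,i=8
  #.#.. -> #   bit 20 = 1  t=3,i=1
  #..## -> #   bit 19 = 1  t=0,i=9
  #..#. -> #   bit 18 = 1  t=0,i=0
  #...# -> .   bit 17 = 0  t=0,i=3
  #.... -> #   bit 16 = 1  t=1,i=2
  .#### -> .   bit 15 = 0  t=0,i=11
  .###. -> .   bit 14 = 0  t=0,i=6
  .##.# -> #   bit 13 = 1  t=2,i=11
  .##.. -> #   bit 12 = 1  t=2,i=14
  .#.## -> #   bit 11 = 1  t=2,i=9
  .#.#. -> #   bit 10 = 1  t=3,i=0
  .#..# -> #   bit 9 = 1  t=1,i=10
  .#... -> .   bit 8 = 0  t=0,i=2
  ..### -> .   bit 7 = 0  t=0,i=5
  ..##. -> #   bit 6 = 1  t=4,i=7
  ..#.# -> #   bit 5 = 1  t=3,i=14
  ..#.. -> .   bit 4 = 0  t=0,i=1
  ...## -> .   bit 3 = 0  t=0,i=4
  ...#. -> #   bit 2 = 1  t=1,i=8
  ....# -> .   bit 1 = 0  t=1,i=7
  ..... -> #   bit 0 = 1  t=1,i=3
  bits 01100101100111010011111001100101 = 1704803941

1704803941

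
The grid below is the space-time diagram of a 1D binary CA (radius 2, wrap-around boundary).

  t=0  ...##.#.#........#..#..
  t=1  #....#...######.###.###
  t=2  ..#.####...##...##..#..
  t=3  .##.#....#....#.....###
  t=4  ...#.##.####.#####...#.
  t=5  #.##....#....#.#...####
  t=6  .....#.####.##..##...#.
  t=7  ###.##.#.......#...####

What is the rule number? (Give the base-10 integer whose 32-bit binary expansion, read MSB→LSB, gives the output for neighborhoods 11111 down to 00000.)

2223719221

  [31] ##### => #  t=1,i=11
  [30] ####. => .  t=1,i=13
  [29] ###.# => .  t=1,i=14
  [28] ###.. => .  t=1,i=0
  [27] ##.## => .  t=1,i=15
  [26] ##.#. => #  t=0,i=5
  [25] ##..# => .  t=2,i=18
  [24] ##... => .  t=1,i=1
  [23] #.### => #  t=1,i=16
  [22] #.##. => .  t=3,i=1
  [21] #.#.# => .  t=0,i=6
  [20] #.#.. => .  t=0,i=8
  [19] #..## => #  t=6,i=15
  [18] #..#. => .  t=0,i=19
  [17] #...# => #  t=1,i=7
  [16] #.... => #  t=0,i=10
  [15] .#### => .  t=1,i=10
  [14] .###. => #  t=1,i=17
  [13] .##.# => .  t=0,i=4
  [12] .##.. => .  t=2,i=12
  [11] .#.## => .  t=2,i=3
  [10] .#.#. => .  t=0,i=7
  [9] .#..# => #  t=0,i=18
  [8] .#... => #  t=0,i=9
  [7] ..### => .  t=1,i=9
  [6] ..##. => .  t=0,i=3
  [5] ..#.# => #  t=2,i=2
  [4] ..#.. => #  t=0,i=17
  [3] ...## => .  t=0,i=2
  [2] ...#. => #  t=0,i=16
  [1] ....# => .  t=0,i=1
  [0] ..... => #  t=0,i=0
  bits 10000100100010110100001100110101 = 2223719221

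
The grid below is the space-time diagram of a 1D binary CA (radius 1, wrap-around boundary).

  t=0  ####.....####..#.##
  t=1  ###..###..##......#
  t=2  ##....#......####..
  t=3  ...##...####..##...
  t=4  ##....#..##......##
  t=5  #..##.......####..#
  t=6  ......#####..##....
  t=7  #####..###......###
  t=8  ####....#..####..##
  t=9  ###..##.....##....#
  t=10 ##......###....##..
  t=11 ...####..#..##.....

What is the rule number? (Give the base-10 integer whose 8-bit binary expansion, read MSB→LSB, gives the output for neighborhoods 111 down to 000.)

  ###|#  b7=1 t=0,i=0
  ##.|.  b6=0 t=0,i=3
  #.#|.  b5=0 t=0,i=16
  #..|.  b4=0 t=0,i=4
  .##|.  b3=0 t=0,i=9
  .#.|.  b2=0 t=0,i=15
  ..#|.  b1=0 t=0,i=8
  ...|#  b0=1 t=0,i=5
  bits 10000001 = 129

129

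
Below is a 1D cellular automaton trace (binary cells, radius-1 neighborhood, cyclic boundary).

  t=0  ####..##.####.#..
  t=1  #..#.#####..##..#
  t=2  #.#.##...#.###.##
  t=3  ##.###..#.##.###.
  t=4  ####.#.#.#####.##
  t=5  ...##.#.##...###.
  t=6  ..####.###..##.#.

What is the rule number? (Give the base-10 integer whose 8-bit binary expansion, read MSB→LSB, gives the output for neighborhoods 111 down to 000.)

  ###|.  b7=0 t=0,i=1
  ##.|#  b6=1 t=0,i=3
  #.#|#  b5=1 t=0,i=8
  #..|.  b4=0 t=0,i=4
  .##|#  b3=1 t=0,i=0
  .#.|.  b2=0 t=0,i=14
  ..#|#  b1=1 t=0,i=5
  ...|.  b0=0 t=2,i=7
  bits 01101010 = 106

106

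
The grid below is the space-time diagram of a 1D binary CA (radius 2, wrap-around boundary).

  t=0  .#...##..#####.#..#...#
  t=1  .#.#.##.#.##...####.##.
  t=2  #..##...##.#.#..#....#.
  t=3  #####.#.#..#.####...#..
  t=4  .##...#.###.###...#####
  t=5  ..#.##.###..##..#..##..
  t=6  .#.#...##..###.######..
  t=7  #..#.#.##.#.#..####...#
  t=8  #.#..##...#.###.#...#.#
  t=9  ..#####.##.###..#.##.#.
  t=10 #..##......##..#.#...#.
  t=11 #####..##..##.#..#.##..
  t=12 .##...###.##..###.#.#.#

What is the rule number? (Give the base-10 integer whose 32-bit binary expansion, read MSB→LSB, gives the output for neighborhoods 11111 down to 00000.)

  [31] ##### => #  t=0,i=11
  [30] ####. => .  t=0,i=12
  [29] ###.# => .  t=0,i=13
  [28] ###.. => .  t=3,i=16
  [27] ##.## => .  t=1,i=19
  [26] ##.#. => .  t=0,i=14
  [25] ##..# => .  t=0,i=7
  [24] ##... => .  t=1,i=12
  [23] #.### => #  t=3,i=13
  [22] #.##. => .  t=1,i=5
  [21] #.#.# => #  t=1,i=3
  [20] #.#.. => #  t=0,i=1
  [19] #..## => #  t=0,i=8
  [18] #..#. => #  t=0,i=17
  [17] #...# => #  t=0,i=3
  [16] #.... => .  t=2,i=18
  [15] .#### => #  t=0,i=10
  [14] .###. => #  t=4,i=9
  [13] .##.# => .  t=1,i=6
  [12] .##.. => #  t=0,i=6
  [11] .#.## => #  t=1,i=4
  [10] .#.#. => .  t=0,i=0
  [9] .#..# => #  t=0,i=16
  [8] .#... => .  t=0,i=2
  [7] ..### => .  t=0,i=9
  [6] ..##. => #  t=0,i=5
  [5] ..#.# => .  t=0,i=22
  [4] ..#.. => #  t=0,i=18
  [3] ...## => .  t=0,i=4
  [2] ...#. => #  t=0,i=21
  [1] ....# => .  t=2,i=19
  [0] ..... => #  t=10,i=7
  bits 10000000101111101101101001010101 = 2159991381

2159991381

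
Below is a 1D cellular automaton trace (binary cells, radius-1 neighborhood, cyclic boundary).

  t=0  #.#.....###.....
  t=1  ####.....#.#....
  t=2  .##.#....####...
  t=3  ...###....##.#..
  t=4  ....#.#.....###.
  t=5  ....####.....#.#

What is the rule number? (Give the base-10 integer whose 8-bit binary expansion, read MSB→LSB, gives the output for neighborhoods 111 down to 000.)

180

  ### -> #   bit 7 = 1  t=0,i=9
  ##. -> .   bit 6 = 0  t=0,i=10
  #.# -> #   bit 5 = 1  t=0,i=1
  #.. -> #   bit 4 = 1  t=0,i=3
  .## -> .   bit 3 = 0  t=0,i=8
  .#. -> #   bit 2 = 1  t=0,i=0
  ..# -> .   bit 1 = 0  t=0,i=7
  ... -> .   bit 0 = 0  t=0,i=4
  bits 10110100 = 180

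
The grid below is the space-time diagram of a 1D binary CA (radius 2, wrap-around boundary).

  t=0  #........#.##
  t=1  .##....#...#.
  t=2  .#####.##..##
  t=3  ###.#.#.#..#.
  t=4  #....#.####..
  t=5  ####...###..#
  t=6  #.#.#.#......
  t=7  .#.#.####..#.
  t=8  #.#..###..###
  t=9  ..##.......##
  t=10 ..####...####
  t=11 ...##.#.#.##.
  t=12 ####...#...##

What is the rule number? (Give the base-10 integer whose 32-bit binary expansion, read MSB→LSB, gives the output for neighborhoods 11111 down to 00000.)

  ##### -> .   bit 31 = 0  t=2,i=3
  ####. -> #   bit 30 = 1  t=2,i=4
  ###.# -> .   bit 29 = 0  t=2,i=5
  ###.. -> .   bit 28 = 0  t=0,i=0
  ##.## -> #   bit 27 = 1  t=2,i=0
  ##.#. -> .   bit 26 = 0  t=3,i=3
  ##..# -> .   bit 25 = 0  t=2,i=9
  ##... -> #   bit 24 = 1  t=0,i=1
  #.### -> #   bit 23 = 1  t=0,i=11
  #.##. -> .   bit 22 = 0  t=2,i=7
  #.#.# -> .   bit 21 = 0  t=3,i=4
  #.#.. -> #   bit 20 = 1  t=3,i=8
  #..## -> .   bit 19 = 0  t=1,i=0
  #..#. -> #   bit 18 = 1  t=3,i=10
  #...# -> .   bit 17 = 0  t=1,i=9
  #.... -> #   bit 16 = 1  t=0,i=2
  .#### -> #   bit 15 = 1  t=2,i=2
  .###. -> .   bit 14 = 0  t=0,i=12
  .##.# -> .   bit 13 = 0  t=2,i=12
  .##.. -> #   bit 12 = 1  t=1,i=2
  .#.## -> .   bit 11 = 0  t=0,i=10
  .#.#. -> #   bit 10 = 1  t=3,i=5
  .#..# -> #   bit 9 = 1  t=1,i=12
  .#... -> #   bit 8 = 1  t=1,i=8
  ..### -> .   bit 7 = 0  t=5,i=7
  ..##. -> #   bit 6 = 1  t=1,i=1
  ..#.# -> .   bit 5 = 0  t=0,i=9
  ..#.. -> #   bit 4 = 1  t=1,i=7
  ...## -> #   bit 3 = 1  t=5,i=6
  ...#. -> .   bit 2 = 0  t=0,i=8
  ....# -> #   bit 1 = 1  t=0,i=7
  ..... -> .   bit 0 = 0  t=0,i=3
  bits 01001001100101011001011101011010 = 1234540378

1234540378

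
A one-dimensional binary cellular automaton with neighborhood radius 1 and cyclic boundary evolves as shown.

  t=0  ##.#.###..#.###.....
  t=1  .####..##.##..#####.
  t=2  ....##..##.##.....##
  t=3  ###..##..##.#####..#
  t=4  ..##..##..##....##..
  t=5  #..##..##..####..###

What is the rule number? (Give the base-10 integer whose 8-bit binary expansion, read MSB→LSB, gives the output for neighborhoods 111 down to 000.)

  ### -> .   bit 7 = 0  t=0,i=6
  ##. -> #   bit 6 = 1  t=0,i=1
  #.# -> #   bit 5 = 1  t=0,i=2
  #.. -> #   bit 4 = 1  t=0,i=8
  .## -> .   bit 3 = 0  t=0,i=0
  .#. -> #   bit 2 = 1  t=0,i=3
  ..# -> .   bit 1 = 0  t=0,i=9
  ... -> #   bit 0 = 1  t=0,i=16
  bits 01110101 = 117

117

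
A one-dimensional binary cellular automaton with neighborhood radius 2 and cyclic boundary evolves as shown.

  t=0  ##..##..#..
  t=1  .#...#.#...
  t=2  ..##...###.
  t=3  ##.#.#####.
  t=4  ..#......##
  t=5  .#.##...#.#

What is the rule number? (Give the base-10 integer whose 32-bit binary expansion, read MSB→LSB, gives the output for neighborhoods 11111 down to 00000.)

  ##### -> .   bit 31 = 0  t=3,i=7
  ####. -> .   bit 30 = 0  t=3,i=8
  ###.# -> #   bit 29 = 1  t=3,i=9
  ###.. -> #   bit 28 = 1  t=2,i=9
  ##.## -> #   bit 27 = 1  t=3,i=10
  ##.#. -> #   bit 26 = 1  t=3,i=2
  ##..# -> .   bit 25 = 0  t=0,i=2
  ##... -> .   bit 24 = 0  t=2,i=4
  #.### -> .   bit 23 = 0  t=3,i=5
  #.##. -> .   bit 22 = 0  t=3,i=0
  #.#.# -> .   bit 21 = 0  t=3,i=3
  #.#.. -> #   bit 20 = 1  t=1,i=7
  #..## -> .   bit 19 = 0  t=0,i=3
  #..#. -> #   bit 18 = 1  t=0,i=7
  #...# -> #   bit 17 = 1  t=1,i=3
  #.... -> #   bit 16 = 1  t=1,i=9
  .#### -> .   bit 15 = 0  t=3,i=6
  .###. -> #   bit 14 = 1  t=2,i=8
  .##.# -> .   bit 13 = 0  t=3,i=1
  .##.. -> #   bit 12 = 1  t=0,i=1
  .#.## -> .   bit 11 = 0  t=3,i=4
  .#.#. -> .   bit 10 = 0  t=1,i=6
  .#..# -> .   bit 9 = 0  t=0,i=9
  .#... -> #   bit 8 = 1  t=1,i=2
  ..### -> #   bit 7 = 1  t=2,i=7
  ..##. -> .   bit 6 = 0  t=0,i=0
  ..#.# -> .   bit 5 = 0  t=1,i=5
  ..#.. -> .   bit 4 = 0  t=0,i=8
  ...## -> #   bit 3 = 1  t=2,i=1
  ...#. -> .   bit 2 = 0  t=1,i=0
  ....# -> .   bit 1 = 0  t=1,i=10
  ..... -> .   bit 0 = 0  t=4,i=5
  bits 00111100000101110101000110001000 = 1008161160

1008161160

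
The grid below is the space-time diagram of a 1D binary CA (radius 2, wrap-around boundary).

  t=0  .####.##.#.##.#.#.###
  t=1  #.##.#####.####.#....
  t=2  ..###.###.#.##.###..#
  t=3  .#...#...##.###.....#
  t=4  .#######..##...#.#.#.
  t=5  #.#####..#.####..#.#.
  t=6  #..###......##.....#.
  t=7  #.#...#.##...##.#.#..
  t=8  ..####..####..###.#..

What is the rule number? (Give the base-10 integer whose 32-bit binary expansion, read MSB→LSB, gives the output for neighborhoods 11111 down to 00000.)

  ##### -> #   bit 31 = 1  t=1,i=7
  ####. -> #   bit 30 = 1  t=0,i=3
  ###.# -> .   bit 29 = 0  t=0,i=4
  ###.. -> .   bit 28 = 0  t=2,i=17
  ##.## -> #   bit 27 = 1  t=0,i=0
  ##.#. -> #   bit 26 = 1  t=0,i=8
  ##..# -> .   bit 25 = 0  t=2,i=18
  ##... -> #   bit 24 = 1  t=3,i=15
  #.### -> .   bit 23 = 0  t=0,i=1
  #.##. -> #   bit 22 = 1  t=0,i=6
  #.#.# -> #   bit 21 = 1  t=0,i=9
  #.#.. -> #   bit 20 = 1  t=1,i=16
  #..## -> #   bit 19 = 1  t=2,i=1
  #..#. -> .   bit 18 = 0  t=2,i=19
  #...# -> #   bit 17 = 1  t=3,i=3
  #.... -> .   bit 16 = 0  t=1,i=18
  .#### -> #   bit 15 = 1  t=0,i=2
  .###. -> .   bit 14 = 0  t=0,i=19
  .##.# -> #   bit 13 = 1  t=0,i=7
  .##.. -> #   bit 12 = 1  t=4,i=11
  .#.## -> .   bit 11 = 0  t=0,i=10
  .#.#. -> .   bit 10 = 0  t=0,i=15
  .#..# -> .   bit 9 = 0  t=2,i=0
  .#... -> #   bit 8 = 1  t=1,i=17
  ..### -> .   bit 7 = 0  t=2,i=2
  ..##. -> .   bit 6 = 0  t=3,i=9
  ..#.# -> .   bit 5 = 0  t=1,i=0
  ..#.. -> #   bit 4 = 1  t=2,i=20
  ...## -> .   bit 3 = 0  t=3,i=8
  ...#. -> #   bit 2 = 1  t=1,i=20
  ....# -> .   bit 1 = 0  t=1,i=19
  ..... -> #   bit 0 = 1  t=3,i=17
  bits 11001101011110101011000100010101 = 3447370005

3447370005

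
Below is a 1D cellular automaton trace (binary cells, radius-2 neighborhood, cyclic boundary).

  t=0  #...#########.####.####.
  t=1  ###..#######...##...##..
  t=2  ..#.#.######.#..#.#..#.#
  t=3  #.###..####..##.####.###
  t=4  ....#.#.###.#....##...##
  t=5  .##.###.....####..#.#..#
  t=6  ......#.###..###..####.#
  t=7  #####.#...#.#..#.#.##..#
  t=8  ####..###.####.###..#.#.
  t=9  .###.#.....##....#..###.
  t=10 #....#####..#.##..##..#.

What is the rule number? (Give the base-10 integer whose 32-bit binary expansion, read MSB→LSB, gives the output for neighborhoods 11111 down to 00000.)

  [31] ##### => #  t=0,i=6
  [30] ####. => #  t=0,i=11
  [29] ###.# => .  t=0,i=12
  [28] ###.. => #  t=1,i=2
  [27] ##.## => .  t=0,i=13
  [26] ##.#. => .  t=0,i=23
  [25] ##..# => .  t=1,i=3
  [24] ##... => .  t=1,i=12
  [23] #.### => .  t=0,i=14
  [22] #.##. => .  t=5,i=1
  [21] #.#.# => #  t=2,i=4
  [20] #.#.. => #  t=0,i=0
  [19] #..## => #  t=1,i=4
  [18] #..#. => .  t=2,i=1
  [17] #...# => #  t=0,i=2
  [16] #.... => #  t=4,i=1
  [15] .#### => #  t=0,i=5
  [14] .###. => .  t=1,i=1
  [13] .##.# => .  t=3,i=14
  [12] .##.. => #  t=1,i=16
  [11] .#.## => .  t=2,i=5
  [10] .#.#. => #  t=2,i=3
  [9] .#..# => #  t=2,i=0
  [8] .#... => #  t=0,i=1
  [7] ..### => .  t=0,i=4
  [6] ..##. => .  t=1,i=15
  [5] ..#.# => #  t=2,i=2
  [4] ..#.. => .  t=9,i=17
  [3] ...## => .  t=0,i=3
  [2] ...#. => .  t=4,i=3
  [1] ....# => #  t=4,i=2
  [0] ..... => #  t=5,i=9
  bits 11010000001110111001011100100011 = 3493566243

3493566243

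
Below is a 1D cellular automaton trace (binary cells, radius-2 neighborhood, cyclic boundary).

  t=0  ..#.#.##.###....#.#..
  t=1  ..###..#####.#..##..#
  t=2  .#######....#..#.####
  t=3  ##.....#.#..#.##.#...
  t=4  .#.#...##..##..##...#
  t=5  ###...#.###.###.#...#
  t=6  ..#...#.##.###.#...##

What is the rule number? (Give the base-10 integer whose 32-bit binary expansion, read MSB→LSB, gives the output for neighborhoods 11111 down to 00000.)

514684088

  [31] ##### => .  t=1,i=9
  [30] ####. => .  t=1,i=10
  [29] ###.# => .  t=1,i=11
  [28] ###.. => #  t=0,i=11
  [27] ##.## => #  t=0,i=8
  [26] ##.#. => #  t=1,i=12
  [25] ##..# => #  t=1,i=5
  [24] ##... => .  t=0,i=12
  [23] #.### => #  t=0,i=9
  [22] #.##. => .  t=0,i=6
  [21] #.#.# => #  t=0,i=4
  [20] #.#.. => .  t=0,i=18
  [19] #..## => #  t=1,i=1
  [18] #..#. => #  t=1,i=19
  [17] #...# => .  t=3,i=19
  [16] #.... => #  t=0,i=13
  [15] .#### => .  t=1,i=8
  [14] .###. => #  t=0,i=10
  [13] .##.# => #  t=0,i=7
  [12] .##.. => #  t=1,i=17
  [11] .#.## => .  t=0,i=5
  [10] .#.#. => #  t=0,i=3
  [9] .#..# => .  t=1,i=0
  [8] .#... => .  t=0,i=19
  [7] ..### => #  t=1,i=2
  [6] ..##. => .  t=1,i=16
  [5] ..#.# => #  t=0,i=2
  [4] ..#.. => #  t=1,i=20
  [3] ...## => #  t=3,i=20
  [2] ...#. => .  t=0,i=1
  [1] ....# => .  t=0,i=0
  [0] ..... => .  t=3,i=4
  bits 00011110101011010111010010111000 = 514684088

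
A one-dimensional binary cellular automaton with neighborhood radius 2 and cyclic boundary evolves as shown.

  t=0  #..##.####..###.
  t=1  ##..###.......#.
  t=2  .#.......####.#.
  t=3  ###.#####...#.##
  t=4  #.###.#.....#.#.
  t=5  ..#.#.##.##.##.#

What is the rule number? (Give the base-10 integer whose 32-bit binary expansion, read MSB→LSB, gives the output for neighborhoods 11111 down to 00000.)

2828285755

  ##### -> #   bit 31 = 1  t=3,i=0
  ####. -> .   bit 30 = 0  t=0,i=8
  ###.# -> #   bit 29 = 1  t=0,i=14
  ###.. -> .   bit 28 = 0  t=0,i=9
  ##.## -> #   bit 27 = 1  t=0,i=5
  ##.#. -> .   bit 26 = 0  t=0,i=15
  ##..# -> .   bit 25 = 0  t=0,i=10
  ##... -> .   bit 24 = 0  t=1,i=7
  #.### -> #   bit 23 = 1  t=0,i=6
  #.##. -> .   bit 22 = 0  t=1,i=0
  #.#.# -> .   bit 21 = 0  t=4,i=0
  #.#.. -> #   bit 20 = 1  t=0,i=0
  #..## -> .   bit 19 = 0  t=0,i=2
  #..#. -> #   bit 18 = 1  t=2,i=0
  #...# -> .   bit 17 = 0  t=3,i=10
  #.... -> .   bit 16 = 0  t=1,i=8
  .#### -> .   bit 15 = 0  t=0,i=7
  .###. -> .   bit 14 = 0  t=0,i=13
  .##.# -> #   bit 13 = 1  t=0,i=4
  .##.. -> #   bit 12 = 1  t=1,i=1
  .#.## -> .   bit 11 = 0  t=1,i=15
  .#.#. -> #   bit 10 = 1  t=4,i=13
  .#..# -> #   bit 9 = 1  t=0,i=1
  .#... -> #   bit 8 = 1  t=2,i=2
  ..### -> .   bit 7 = 0  t=0,i=12
  ..##. -> .   bit 6 = 0  t=0,i=3
  ..#.# -> #   bit 5 = 1  t=1,i=14
  ..#.. -> #   bit 4 = 1  t=2,i=1
  ...## -> #   bit 3 = 1  t=2,i=8
  ...#. -> .   bit 2 = 0  t=1,i=13
  ....# -> #   bit 1 = 1  t=1,i=12
  ..... -> #   bit 0 = 1  t=1,i=9
  bits 10101000100101000011011100111011 = 2828285755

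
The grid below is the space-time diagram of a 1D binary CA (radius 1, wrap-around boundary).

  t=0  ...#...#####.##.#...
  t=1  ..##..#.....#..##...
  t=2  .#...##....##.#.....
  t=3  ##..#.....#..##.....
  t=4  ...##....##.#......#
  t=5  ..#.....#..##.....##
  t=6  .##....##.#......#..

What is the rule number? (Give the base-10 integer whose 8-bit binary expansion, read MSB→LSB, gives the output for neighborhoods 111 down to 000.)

38

  ###|.  b7=0 t=0,i=8
  ##.|.  b6=0 t=0,i=11
  #.#|#  b5=1 t=0,i=12
  #..|.  b4=0 t=0,i=4
  .##|.  b3=0 t=0,i=7
  .#.|#  b2=1 t=0,i=3
  ..#|#  b1=1 t=0,i=2
  ...|.  b0=0 t=0,i=0
  bits 00100110 = 38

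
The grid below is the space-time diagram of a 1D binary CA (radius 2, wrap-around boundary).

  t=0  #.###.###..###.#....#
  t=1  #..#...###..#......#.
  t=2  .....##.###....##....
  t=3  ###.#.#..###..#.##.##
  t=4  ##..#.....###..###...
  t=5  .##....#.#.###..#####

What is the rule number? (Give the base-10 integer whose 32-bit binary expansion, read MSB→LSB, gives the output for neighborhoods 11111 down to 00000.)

  nb #####: next=#  (t=3,i=0, bit31=1)
  nb ####.: next=#  (t=3,i=1, bit30=1)
  nb ###.#: next=.  (t=0,i=4, bit29=0)
  nb ###..: next=#  (t=0,i=8, bit28=1)
  nb ##.##: next=.  (t=0,i=1, bit27=0)
  nb ##.#.: next=.  (t=0,i=14, bit26=0)
  nb ##..#: next=#  (t=0,i=9, bit25=1)
  nb ##...: next=#  (t=2,i=11, bit24=1)
  nb #.###: next=.  (t=0,i=2, bit23=0)
  nb #.##.: next=#  (t=3,i=16, bit22=1)
  nb #.#.#: next=#  (t=3,i=4, bit21=1)
  nb #.#..: next=.  (t=0,i=15, bit20=0)
  nb #..##: next=.  (t=0,i=10, bit19=0)
  nb #..#.: next=.  (t=1,i=2, bit18=0)
  nb #...#: next=#  (t=1,i=5, bit17=1)
  nb #....: next=.  (t=0,i=17, bit16=0)
  nb .####: next=.  (t=3,i=20, bit15=0)
  nb .###.: next=#  (t=0,i=3, bit14=1)
  nb .##.#: next=#  (t=0,i=0, bit13=1)
  nb .##..: next=#  (t=2,i=16, bit12=1)
  nb .#.##: next=#  (t=3,i=15, bit11=1)
  nb .#.#.: next=.  (t=1,i=20, bit10=0)
  nb .#..#: next=.  (t=1,i=1, bit9=0)
  nb .#...: next=.  (t=0,i=16, bit8=0)
  nb ..###: next=.  (t=0,i=11, bit7=0)
  nb ..##.: next=.  (t=0,i=20, bit6=0)
  nb ..#.#: next=.  (t=1,i=19, bit5=0)
  nb ..#..: next=.  (t=1,i=3, bit4=0)
  nb ...##: next=#  (t=0,i=19, bit3=1)
  nb ...#.: next=.  (t=1,i=18, bit2=0)
  nb ....#: next=.  (t=0,i=18, bit1=0)
  nb .....: next=#  (t=1,i=15, bit0=1)
  bits 11010011011000100111100000001001 = 3546445833

3546445833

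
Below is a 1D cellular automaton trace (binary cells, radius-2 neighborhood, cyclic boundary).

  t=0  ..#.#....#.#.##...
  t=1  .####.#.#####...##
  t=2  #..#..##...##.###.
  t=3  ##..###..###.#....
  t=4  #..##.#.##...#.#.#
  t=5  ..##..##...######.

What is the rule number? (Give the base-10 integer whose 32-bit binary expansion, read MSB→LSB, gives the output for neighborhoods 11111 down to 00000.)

  ##### -> .   bit 31 = 0  t=1,i=10
  ####. -> #   bit 30 = 1  t=1,i=3
  ###.# -> .   bit 29 = 0  t=1,i=4
  ###.. -> #   bit 28 = 1  t=1,i=12
  ##.## -> #   bit 27 = 1  t=1,i=0
  ##.#. -> .   bit 26 = 0  t=1,i=5
  ##..# -> .   bit 25 = 0  t=3,i=2
  ##... -> .   bit 24 = 0  t=0,i=15
  #.### -> .   bit 23 = 0  t=1,i=1
  #.##. -> .   bit 22 = 0  t=0,i=13
  #.#.# -> #   bit 21 = 1  t=0,i=11
  #.#.. -> #   bit 20 = 1  t=0,i=4
  #..## -> #   bit 19 = 1  t=2,i=5
  #..#. -> .   bit 18 = 0  t=2,i=2
  #...# -> #   bit 17 = 1  t=1,i=14
  #.... -> #   bit 16 = 1  t=0,i=6
  .#### -> .   bit 15 = 0  t=1,i=2
  .###. -> .   bit 14 = 0  t=2,i=15
  .##.# -> .   bit 13 = 0  t=1,i=17
  .##.. -> .   bit 12 = 0  t=0,i=14
  .#.## -> #   bit 11 = 1  t=0,i=12
  .#.#. -> #   bit 10 = 1  t=0,i=3
  .#..# -> #   bit 9 = 1  t=2,i=1
  .#... -> .   bit 8 = 0  t=0,i=5
  ..### -> #   bit 7 = 1  t=3,i=4
  ..##. -> #   bit 6 = 1  t=1,i=16
  ..#.# -> #   bit 5 = 1  t=0,i=2
  ..#.. -> .   bit 4 = 0  t=2,i=3
  ...## -> #   bit 3 = 1  t=1,i=15
  ...#. -> #   bit 2 = 1  t=0,i=1
  ....# -> .   bit 1 = 0  t=0,i=0
  ..... -> #   bit 0 = 1  t=0,i=17
  bits 01011000001110110000111011101101 = 1480265453

1480265453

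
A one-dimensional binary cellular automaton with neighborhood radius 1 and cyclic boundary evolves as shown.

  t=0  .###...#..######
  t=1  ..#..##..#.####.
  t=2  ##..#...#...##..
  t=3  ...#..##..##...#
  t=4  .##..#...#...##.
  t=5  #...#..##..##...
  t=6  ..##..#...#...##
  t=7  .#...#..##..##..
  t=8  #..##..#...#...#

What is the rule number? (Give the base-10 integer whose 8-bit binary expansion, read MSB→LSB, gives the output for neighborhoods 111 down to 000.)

131

  nb ###: next=#  (t=0,i=2, bit7=1)
  nb ##.: next=.  (t=0,i=3, bit6=0)
  nb #.#: next=.  (t=0,i=0, bit5=0)
  nb #..: next=.  (t=0,i=4, bit4=0)
  nb .##: next=.  (t=0,i=1, bit3=0)
  nb .#.: next=.  (t=0,i=7, bit2=0)
  nb ..#: next=#  (t=0,i=6, bit1=1)
  nb ...: next=#  (t=0,i=5, bit0=1)
  bits 10000011 = 131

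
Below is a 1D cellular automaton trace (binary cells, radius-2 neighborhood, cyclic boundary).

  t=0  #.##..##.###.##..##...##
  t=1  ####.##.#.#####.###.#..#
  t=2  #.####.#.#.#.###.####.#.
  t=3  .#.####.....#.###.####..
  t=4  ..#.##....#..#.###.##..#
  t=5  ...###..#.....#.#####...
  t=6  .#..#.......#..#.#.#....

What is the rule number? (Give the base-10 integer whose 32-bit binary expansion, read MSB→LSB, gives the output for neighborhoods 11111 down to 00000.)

1817892930

  [31] ##### => .  t=1,i=1
  [30] ####. => #  t=1,i=2
  [29] ###.# => #  t=0,i=0
  [28] ###.. => .  t=3,i=6
  [27] ##.## => #  t=0,i=1
  [26] ##.#. => #  t=1,i=7
  [25] ##..# => .  t=0,i=4
  [24] ##... => .  t=0,i=19
  [23] #.### => .  t=0,i=9
  [22] #.##. => #  t=0,i=2
  [21] #.#.# => .  t=1,i=8
  [20] #.#.. => #  t=1,i=20
  [19] #..## => #  t=0,i=5
  [18] #..#. => .  t=4,i=1
  [17] #...# => #  t=0,i=20
  [16] #.... => .  t=3,i=8
  [15] .#### => #  t=1,i=0
  [14] .###. => #  t=0,i=10
  [13] .##.# => .  t=0,i=7
  [12] .##.. => #  t=0,i=3
  [11] .#.## => #  t=1,i=9
  [10] .#.#. => .  t=2,i=8
  [9] .#..# => .  t=1,i=21
  [8] .#... => .  t=5,i=9
  [7] ..### => .  t=0,i=22
  [6] ..##. => #  t=0,i=6
  [5] ..#.# => .  t=3,i=1
  [4] ..#.. => .  t=4,i=10
  [3] ...## => .  t=0,i=21
  [2] ...#. => .  t=3,i=0
  [1] ....# => #  t=3,i=10
  [0] ..... => .  t=3,i=9
  bits 01101100010110101101100001000010 = 1817892930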